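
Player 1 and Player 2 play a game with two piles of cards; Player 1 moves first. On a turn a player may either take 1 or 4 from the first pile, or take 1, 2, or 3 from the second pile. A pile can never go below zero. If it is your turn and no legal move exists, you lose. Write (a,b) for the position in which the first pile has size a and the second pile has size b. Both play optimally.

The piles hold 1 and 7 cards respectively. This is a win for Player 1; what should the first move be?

Move to (1,5).

Use the standard recursion: the mover loses at a terminal position; elsewhere, the mover wins exactly when some move hands the opponent an L position.
No move ever increases a pile, so every position that can arise here has a ≤ 1 and b ≤ 7; it is enough to label the cells with 0 ≤ a ≤ 1 and 0 ≤ b ≤ 7.
Every move lowers a or b (never raises either), so fill the grid row by row in increasing a, and left to right within a row: each cell's successors are then already labelled.
      b=0  b=1  b=2  b=3  b=4  b=5  b=6  b=7
a=0:    L    W    W    W    L    W    W    W
a=1:    W    L    W    W    W    L    W    W
Cells with no legal move (terminal, hence L): (0,0).
The remaining L cells, each justified by listing all of its moves:
(0,4): moves to (0,3)(W), (0,2)(W), (0,1)(W); every one is W ⇒ L
(1,1): moves to (0,1)(W), (1,0)(W); every one is W ⇒ L
(1,5): moves to (0,5)(W), (1,4)(W), (1,3)(W), (1,2)(W); every one is W ⇒ L
Every other cell has at least one move into one of the L cells above, so it is W.
From (1,7), the L positions reachable in one move are: (1,5).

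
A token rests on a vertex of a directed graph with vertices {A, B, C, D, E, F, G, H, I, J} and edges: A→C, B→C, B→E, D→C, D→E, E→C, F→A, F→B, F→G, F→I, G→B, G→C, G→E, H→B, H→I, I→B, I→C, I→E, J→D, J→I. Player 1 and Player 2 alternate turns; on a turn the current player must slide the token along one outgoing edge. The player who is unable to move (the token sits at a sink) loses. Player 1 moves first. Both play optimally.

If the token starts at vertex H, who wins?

Positions with no move are L. A position that does have a move is losing for the player to move precisely when every available move leads to a winning position for the opponent. Fill in the labels:
Every edge goes from a vertex to one that appears earlier in the order C, E, D, B, A, I, J, G, H, F, so processing vertices in that order labels each vertex after all of its successors.
C: no outgoing edge → L
E: W (go to C, an L position)
D: W (go to C, an L position)
B: W (go to C, an L position)
A: W (go to C, an L position)
I: W (go to C, an L position)
J: L (options I(W), D(W) are all W)
G: W (go to C, an L position)
H: L (options I(W), B(W) are all W)
F: L (options G(W), I(W), A(W), B(W) are all W)
The starting position H is L: whatever Player 1 does, the opponent receives a W position.

Player 2 wins.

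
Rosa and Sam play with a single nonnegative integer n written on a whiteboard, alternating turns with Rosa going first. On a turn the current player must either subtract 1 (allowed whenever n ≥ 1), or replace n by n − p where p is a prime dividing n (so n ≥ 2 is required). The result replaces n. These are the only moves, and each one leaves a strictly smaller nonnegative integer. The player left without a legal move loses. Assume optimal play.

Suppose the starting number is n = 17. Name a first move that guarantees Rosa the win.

Move to 0.

Compute win/loss labels from the base case upward. A position with no move is L. Any other position is W if it can reach an L in one move, else L.
n=0: no move → L
n=1: reaches L-position 0 → W
n=2: reaches L-position 0 → W
n=3: reaches L-position 0 → W
n=4: only reaches 2(W), 3(W), all W → L
n=5: reaches L-position 0 → W
n=6: reaches L-position 4 → W
n=7: reaches L-position 0 → W
n=8: only reaches 6(W), 7(W), all W → L
n=9: reaches L-position 8 → W
n=10: reaches L-position 8 → W
n=11: reaches L-position 0 → W
n=12: only reaches 9(W), 10(W), 11(W), all W → L
n=13: reaches L-position 0 → W
n=14: reaches L-position 12 → W
n=15: reaches L-position 12 → W
n=16: only reaches 14(W), 15(W), all W → L
n=17: reaches L-position 0 → W
From 17, the L positions reachable in one move are: 0, 16. Any move reaching one of these is winning.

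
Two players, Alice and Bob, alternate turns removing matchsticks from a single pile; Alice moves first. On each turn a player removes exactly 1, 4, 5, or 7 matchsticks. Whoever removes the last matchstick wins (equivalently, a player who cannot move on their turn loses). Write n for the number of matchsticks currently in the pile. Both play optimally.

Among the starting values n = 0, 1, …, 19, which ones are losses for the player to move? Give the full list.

0, 2, 8, 10, 16, 18

Label each position W (a win for the player to move) or L (a loss). A position with no legal move is L; any other position is W exactly when some move reaches an L, and L when every move reaches a W.
n=0: no move → L
n=1: can move to 0, which is L ⇒ W
n=2: the only move is to 1(W), a W ⇒ L
n=3: can move to 2, which is L ⇒ W
n=4: can move to 0, which is L ⇒ W
n=5: can move to 0, which is L ⇒ W
n=6: can move to 2, which is L ⇒ W
n=7: can move to 2, which is L ⇒ W
n=8: moves to 7(W), 4(W), 3(W), 1(W); every one is W ⇒ L
n=9: can move to 8, which is L ⇒ W
n=10: moves to 9(W), 6(W), 5(W), 3(W); every one is W ⇒ L
n=11: can move to 10, which is L ⇒ W
n=12: can move to 8, which is L ⇒ W
n=13: can move to 8, which is L ⇒ W
n=14: can move to 10, which is L ⇒ W
n=15: can move to 10, which is L ⇒ W
n=16: moves to 15(W), 12(W), 11(W), 9(W); every one is W ⇒ L
n=17: can move to 16, which is L ⇒ W
n=18: moves to 17(W), 14(W), 13(W), 11(W); every one is W ⇒ L
n=19: can move to 18, which is L ⇒ W
The losing starting values of n are exactly the entries labelled L in this table (6 of them).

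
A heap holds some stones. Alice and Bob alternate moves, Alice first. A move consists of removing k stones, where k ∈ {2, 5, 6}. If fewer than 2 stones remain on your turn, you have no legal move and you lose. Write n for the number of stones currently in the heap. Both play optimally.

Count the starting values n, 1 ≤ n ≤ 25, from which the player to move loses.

Work bottom-up. With no move the player to move loses. Otherwise the position is W if at least one move leads to an L position for the opponent, and L if every move leads to a W.
n=0: no move → L
n=1: no move → L
n=2: can move to 0, which is L ⇒ W
n=3: can move to 1, which is L ⇒ W
n=4: the only move is to 2(W), a W ⇒ L
n=5: can move to 0, which is L ⇒ W
n=6: can move to 4, which is L ⇒ W
n=7: can move to 1, which is L ⇒ W
n=8: moves to 6(W), 3(W), 2(W); every one is W ⇒ L
n=9: can move to 4, which is L ⇒ W
n=10: can move to 8, which is L ⇒ W
n=11: moves to 9(W), 6(W), 5(W); every one is W ⇒ L
n=12: moves to 10(W), 7(W), 6(W); every one is W ⇒ L
n=13: can move to 11, which is L ⇒ W
n=14: can move to 12, which is L ⇒ W
n=15: moves to 13(W), 10(W), 9(W); every one is W ⇒ L
n=16: can move to 11, which is L ⇒ W
n=17: can move to 15, which is L ⇒ W
n=18: can move to 12, which is L ⇒ W
n=19: moves to 17(W), 14(W), 13(W); every one is W ⇒ L
n=20: can move to 15, which is L ⇒ W
n=21: can move to 19, which is L ⇒ W
n=22: moves to 20(W), 17(W), 16(W); every one is W ⇒ L
n=23: moves to 21(W), 18(W), 17(W); every one is W ⇒ L
n=24: can move to 22, which is L ⇒ W
n=25: can move to 23, which is L ⇒ W
L entries with 1 ≤ n ≤ 25 (n=0 is outside the asked range and is not counted): n = 1, 4, 8, 11, 12, 15, 19, 22, 23; that makes 9.

9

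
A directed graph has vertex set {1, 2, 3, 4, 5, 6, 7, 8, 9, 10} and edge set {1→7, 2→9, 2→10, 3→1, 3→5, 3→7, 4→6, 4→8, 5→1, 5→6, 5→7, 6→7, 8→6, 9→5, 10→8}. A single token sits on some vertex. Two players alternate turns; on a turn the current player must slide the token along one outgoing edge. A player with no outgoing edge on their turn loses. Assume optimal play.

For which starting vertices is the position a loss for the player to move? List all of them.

Positions with no move are L. A position that does have a move is losing for the player to move precisely when every available move leads to a winning position for the opponent. Fill in the labels:
Every edge goes from a vertex to one that appears earlier in the order 7, 1, 6, 5, 8, 10, 4, 3, 9, 2, so processing vertices in that order labels each vertex after all of its successors.
7: no outgoing edge → L
1: reaches L-position 7 → W
6: reaches L-position 7 → W
5: reaches L-position 7 → W
8: only reaches 6(W), which is W → L
10: reaches L-position 8 → W
4: reaches L-position 8 → W
3: reaches L-position 7 → W
9: only reaches 5(W), which is W → L
2: reaches L-position 9 → W
Reading off the rows marked L gives the requested list; there are 3 such vertices.

7, 8, 9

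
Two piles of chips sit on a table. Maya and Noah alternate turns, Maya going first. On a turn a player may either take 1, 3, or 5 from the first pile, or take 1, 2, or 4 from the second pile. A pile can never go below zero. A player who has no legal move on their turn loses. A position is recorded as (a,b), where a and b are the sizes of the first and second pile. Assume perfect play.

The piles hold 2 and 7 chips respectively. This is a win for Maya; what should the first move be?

Move to (1,7).

Work bottom-up. With no move the player to move loses. Otherwise the position is W if at least one move leads to an L position for the opponent, and L if every move leads to a W.
No move ever increases a pile, so every position that can arise here has a ≤ 2 and b ≤ 7; it is enough to label the cells with 0 ≤ a ≤ 2 and 0 ≤ b ≤ 7.
Every move lowers a or b (never raises either), so fill the grid row by row in increasing a, and left to right within a row: each cell's successors are then already labelled.
      b=0  b=1  b=2  b=3  b=4  b=5  b=6  b=7
a=0:    L    W    W    L    W    W    L    W
a=1:    W    L    W    W    L    W    W    L
a=2:    L    W    W    L    W    W    L    W
Cells with no legal move (terminal, hence L): (0,0).
The remaining L cells, each justified by listing all of its moves:
(0,3): L (options (0,2)(W), (0,1)(W) are all W)
(0,6): L (options (0,5)(W), (0,4)(W), (0,2)(W) are all W)
(1,1): L (options (0,1)(W), (1,0)(W) are all W)
(1,4): L (options (0,4)(W), (1,3)(W), (1,2)(W), (1,0)(W) are all W)
(1,7): L (options (0,7)(W), (1,6)(W), (1,5)(W), (1,3)(W) are all W)
(2,0): L (sole option (1,0)(W) is W)
(2,3): L (options (1,3)(W), (2,2)(W), (2,1)(W) are all W)
(2,6): L (options (1,6)(W), (2,5)(W), (2,4)(W), (2,2)(W) are all W)
Every other cell has at least one move into one of the L cells above, so it is W.
From (2,7), the L positions reachable in one move are: (1,7), (2,6), (2,3). Any move reaching one of these is winning.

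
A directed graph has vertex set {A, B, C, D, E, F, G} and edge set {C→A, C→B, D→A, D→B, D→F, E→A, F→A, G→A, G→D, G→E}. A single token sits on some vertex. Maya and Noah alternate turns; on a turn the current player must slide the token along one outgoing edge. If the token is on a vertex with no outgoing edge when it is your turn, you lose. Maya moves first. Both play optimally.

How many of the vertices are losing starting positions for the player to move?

Use the standard recursion: the mover loses at a terminal position; elsewhere, the mover wins exactly when some move hands the opponent an L position.
Every edge goes from a vertex to one that appears earlier in the order A, B, F, D, E, G, C, so processing vertices in that order labels each vertex after all of its successors.
A: no outgoing edge → L
B: no outgoing edge → L
F: reaches L-position A → W
D: reaches L-position B → W
E: reaches L-position A → W
G: reaches L-position A → W
C: reaches L-position B → W
The L vertices are A, B; that is 2 in all.

2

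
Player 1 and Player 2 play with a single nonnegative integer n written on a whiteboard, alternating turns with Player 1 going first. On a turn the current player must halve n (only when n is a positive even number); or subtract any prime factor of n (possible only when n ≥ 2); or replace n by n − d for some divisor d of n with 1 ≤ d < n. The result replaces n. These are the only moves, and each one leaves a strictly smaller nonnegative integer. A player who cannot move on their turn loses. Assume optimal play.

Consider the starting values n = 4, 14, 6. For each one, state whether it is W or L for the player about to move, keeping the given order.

4: L, 14: L, 6: W

Label each position W (a win for the player to move) or L (a loss). A position with no legal move is L; any other position is W exactly when some move reaches an L, and L when every move reaches a W.
n=0: no move → L
n=1: no move → L
n=2: →0(L), so W
n=3: →0(L), so W
n=4: →2(W), 3(W) — all W, so L
n=5: →0(L), so W
n=6: →4(L), so W
n=7: →0(L), so W
n=8: →4(L), so W
n=9: →6(W), 8(W) — all W, so L
n=10: →9(L), so W
n=11: →0(L), so W
n=12: →9(L), so W
n=13: →0(L), so W
n=14: →7(W), 12(W), 13(W) — all W, so L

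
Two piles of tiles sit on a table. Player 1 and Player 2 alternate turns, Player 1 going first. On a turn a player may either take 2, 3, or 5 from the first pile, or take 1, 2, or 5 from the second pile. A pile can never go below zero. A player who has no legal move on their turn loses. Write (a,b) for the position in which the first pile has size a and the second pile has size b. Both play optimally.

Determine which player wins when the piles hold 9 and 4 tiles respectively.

Use the standard recursion: the mover loses at a terminal position; elsewhere, the mover wins exactly when some move hands the opponent an L position.
No move ever increases a pile, so every position that can arise here has a ≤ 9 and b ≤ 4; it is enough to label the cells with 0 ≤ a ≤ 9 and 0 ≤ b ≤ 4.
Every move lowers a or b (never raises either), so fill the grid row by row in increasing a, and left to right within a row: each cell's successors are then already labelled.
      b=0  b=1  b=2  b=3  b=4
a=0:    L    W    W    L    W
a=1:    L    W    W    L    W
a=2:    W    L    W    W    L
a=3:    W    L    W    W    L
a=4:    W    W    L    W    W
a=5:    W    W    L    W    W
a=6:    W    W    W    W    W
a=7:    L    W    W    L    W
a=8:    L    W    W    L    W
a=9:    W    L    W    W    L
Cells with no legal move (terminal, hence L): (0,0), (1,0).
The remaining L cells, each justified by listing all of its moves:
(0,3): moves to (0,2)(W), (0,1)(W); every one is W ⇒ L
(1,3): moves to (1,2)(W), (1,1)(W); every one is W ⇒ L
(2,1): moves to (0,1)(W), (2,0)(W); every one is W ⇒ L
(2,4): moves to (0,4)(W), (2,3)(W), (2,2)(W); every one is W ⇒ L
(3,1): moves to (1,1)(W), (0,1)(W), (3,0)(W); every one is W ⇒ L
(3,4): moves to (1,4)(W), (0,4)(W), (3,3)(W), (3,2)(W); every one is W ⇒ L
(4,2): moves to (2,2)(W), (1,2)(W), (4,1)(W), (4,0)(W); every one is W ⇒ L
(5,2): moves to (3,2)(W), (2,2)(W), (0,2)(W), (5,1)(W), (5,0)(W); every one is W ⇒ L
(7,0): moves to (5,0)(W), (4,0)(W), (2,0)(W); every one is W ⇒ L
(7,3): moves to (5,3)(W), (4,3)(W), (2,3)(W), (7,2)(W), (7,1)(W); every one is W ⇒ L
(8,0): moves to (6,0)(W), (5,0)(W), (3,0)(W); every one is W ⇒ L
(8,3): moves to (6,3)(W), (5,3)(W), (3,3)(W), (8,2)(W), (8,1)(W); every one is W ⇒ L
(9,1): moves to (7,1)(W), (6,1)(W), (4,1)(W), (9,0)(W); every one is W ⇒ L
(9,4): moves to (7,4)(W), (6,4)(W), (4,4)(W), (9,3)(W), (9,2)(W); every one is W ⇒ L
Every other cell has at least one move into one of the L cells above, so it is W.
Every move from (9,4) reaches a W position, so the mover loses.

Player 2 wins.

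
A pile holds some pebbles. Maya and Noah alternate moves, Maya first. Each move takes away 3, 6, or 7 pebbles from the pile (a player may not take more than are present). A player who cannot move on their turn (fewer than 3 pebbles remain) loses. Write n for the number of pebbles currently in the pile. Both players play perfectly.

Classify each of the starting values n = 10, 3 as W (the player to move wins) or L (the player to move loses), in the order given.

Compute win/loss labels from the base case upward. A position with no move is L. Any other position is W if it can reach an L in one move, else L.
n=0: no move → L
n=1: no move → L
n=2: no move → L
n=3: →0(L), so W
n=4: →1(L), so W
n=5: →2(L), so W
n=6: →0(L), so W
n=7: →1(L), so W
n=8: →2(L), so W
n=9: →2(L), so W
n=10: →7(W), 4(W), 3(W) — all W, so L

10: L, 3: W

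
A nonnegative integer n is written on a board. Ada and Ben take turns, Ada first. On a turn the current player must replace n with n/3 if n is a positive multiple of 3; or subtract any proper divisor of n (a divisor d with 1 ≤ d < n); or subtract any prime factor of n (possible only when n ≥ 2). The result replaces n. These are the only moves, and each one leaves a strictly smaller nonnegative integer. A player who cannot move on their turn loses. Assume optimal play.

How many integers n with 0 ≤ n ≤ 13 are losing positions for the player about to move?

4

Classify positions by backward induction: terminal positions (no move available) are L. From any other position, the mover wins iff some move reaches an L.
n=0: no move → L
n=1: no move → L
n=2: W (go to 0, an L position)
n=3: W (go to 0, an L position)
n=4: L (options 2(W), 3(W) are all W)
n=5: W (go to 0, an L position)
n=6: W (go to 4, an L position)
n=7: W (go to 0, an L position)
n=8: W (go to 4, an L position)
n=9: L (options 3(W), 6(W), 8(W) are all W)
n=10: W (go to 9, an L position)
n=11: W (go to 0, an L position)
n=12: W (go to 4, an L position)
n=13: W (go to 0, an L position)
L entries with 0 ≤ n ≤ 13: n = 0, 1, 4, 9; that makes 4.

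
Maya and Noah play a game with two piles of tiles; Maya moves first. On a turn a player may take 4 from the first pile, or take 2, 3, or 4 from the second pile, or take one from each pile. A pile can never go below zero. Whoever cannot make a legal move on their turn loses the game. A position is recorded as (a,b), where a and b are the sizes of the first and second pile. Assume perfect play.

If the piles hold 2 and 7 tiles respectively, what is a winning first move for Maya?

Work bottom-up. With no move the player to move loses. Otherwise the position is W if at least one move leads to an L position for the opponent, and L if every move leads to a W.
No move ever increases a pile, so every position that can arise here has a ≤ 2 and b ≤ 7; it is enough to label the cells with 0 ≤ a ≤ 2 and 0 ≤ b ≤ 7.
Every move lowers a or b (never raises either), so fill the grid row by row in increasing a, and left to right within a row: each cell's successors are then already labelled.
      b=0  b=1  b=2  b=3  b=4  b=5  b=6  b=7
a=0:    L    L    W    W    W    W    L    L
a=1:    L    W    W    W    W    L    L    W
a=2:    L    W    W    W    W    L    W    W
Cells with no legal move (terminal, hence L): (0,0), (0,1), (1,0), (2,0).
The remaining L cells, each justified by listing all of its moves:
(0,6): L (options (0,4)(W), (0,3)(W), (0,2)(W) are all W)
(0,7): L (options (0,5)(W), (0,4)(W), (0,3)(W) are all W)
(1,5): L (options (1,3)(W), (1,2)(W), (1,1)(W), (0,4)(W) are all W)
(1,6): L (options (1,4)(W), (1,3)(W), (1,2)(W), (0,5)(W) are all W)
(2,5): L (options (2,3)(W), (2,2)(W), (2,1)(W), (1,4)(W) are all W)
Every other cell has at least one move into one of the L cells above, so it is W.
From (2,7), the L positions reachable in one move are: (2,5), (1,6). Any move reaching one of these is winning.

Move to (2,5).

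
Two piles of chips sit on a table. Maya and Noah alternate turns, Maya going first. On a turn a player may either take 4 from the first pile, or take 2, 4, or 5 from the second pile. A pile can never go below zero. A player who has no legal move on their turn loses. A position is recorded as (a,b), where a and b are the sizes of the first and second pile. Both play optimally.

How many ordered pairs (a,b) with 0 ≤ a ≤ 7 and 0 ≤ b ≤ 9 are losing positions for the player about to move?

28

Classify positions by backward induction: terminal positions (no move available) are L. From any other position, the mover wins iff some move reaches an L.
Every move lowers a or b (never raises either), so fill the grid row by row in increasing a, and left to right within a row: each cell's successors are then already labelled.
      b=0  b=1  b=2  b=3  b=4  b=5  b=6  b=7  b=8  b=9
a=0:    L    L    W    W    W    W    W    L    L    W
a=1:    L    L    W    W    W    W    W    L    L    W
a=2:    L    L    W    W    W    W    W    L    L    W
a=3:    L    L    W    W    W    W    W    L    L    W
a=4:    W    W    L    L    W    W    W    W    W    L
a=5:    W    W    L    L    W    W    W    W    W    L
a=6:    W    W    L    L    W    W    W    W    W    L
a=7:    W    W    L    L    W    W    W    W    W    L
Cells with no legal move (terminal, hence L): (0,0), (0,1), (1,0), (1,1), (2,0), (2,1), (3,0), (3,1).
The remaining L cells, each justified by listing all of its moves:
(0,7): only reaches (0,5)(W), (0,3)(W), (0,2)(W), all W → L
(0,8): only reaches (0,6)(W), (0,4)(W), (0,3)(W), all W → L
(1,7): only reaches (1,5)(W), (1,3)(W), (1,2)(W), all W → L
(1,8): only reaches (1,6)(W), (1,4)(W), (1,3)(W), all W → L
(2,7): only reaches (2,5)(W), (2,3)(W), (2,2)(W), all W → L
(2,8): only reaches (2,6)(W), (2,4)(W), (2,3)(W), all W → L
(3,7): only reaches (3,5)(W), (3,3)(W), (3,2)(W), all W → L
(3,8): only reaches (3,6)(W), (3,4)(W), (3,3)(W), all W → L
(4,2): only reaches (0,2)(W), (4,0)(W), all W → L
(4,3): only reaches (0,3)(W), (4,1)(W), all W → L
(4,9): only reaches (0,9)(W), (4,7)(W), (4,5)(W), (4,4)(W), all W → L
(5,2): only reaches (1,2)(W), (5,0)(W), all W → L
(5,3): only reaches (1,3)(W), (5,1)(W), all W → L
(5,9): only reaches (1,9)(W), (5,7)(W), (5,5)(W), (5,4)(W), all W → L
(6,2): only reaches (2,2)(W), (6,0)(W), all W → L
(6,3): only reaches (2,3)(W), (6,1)(W), all W → L
(6,9): only reaches (2,9)(W), (6,7)(W), (6,5)(W), (6,4)(W), all W → L
(7,2): only reaches (3,2)(W), (7,0)(W), all W → L
(7,3): only reaches (3,3)(W), (7,1)(W), all W → L
(7,9): only reaches (3,9)(W), (7,7)(W), (7,5)(W), (7,4)(W), all W → L
Every other cell has at least one move into one of the L cells above, so it is W.
L cells per row: a=0: 4, a=1: 4, a=2: 4, a=3: 4, a=4: 3, a=5: 3, a=6: 3, a=7: 3; total 28.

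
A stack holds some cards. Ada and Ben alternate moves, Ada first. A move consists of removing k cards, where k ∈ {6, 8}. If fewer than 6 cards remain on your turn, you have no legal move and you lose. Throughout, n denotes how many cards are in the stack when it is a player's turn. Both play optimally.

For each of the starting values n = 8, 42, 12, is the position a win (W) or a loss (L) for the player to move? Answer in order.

Label each position W (a win for the player to move) or L (a loss). A position with no legal move is L; any other position is W exactly when some move reaches an L, and L when every move reaches a W.
n=0: no move → L
n=1: no move → L
n=2: no move → L
n=3: no move → L
n=4: no move → L
n=5: no move → L
n=6: can move to 0, which is L ⇒ W
n=7: can move to 1, which is L ⇒ W
n=8: can move to 2, which is L ⇒ W
n=9: can move to 3, which is L ⇒ W
n=10: can move to 4, which is L ⇒ W
n=11: can move to 5, which is L ⇒ W
n=12: can move to 4, which is L ⇒ W
n=13: can move to 5, which is L ⇒ W
n=14: moves to 8(W), 6(W); every one is W ⇒ L
n=15: moves to 9(W), 7(W); every one is W ⇒ L
n=16: moves to 10(W), 8(W); every one is W ⇒ L
n=17: moves to 11(W), 9(W); every one is W ⇒ L
n=18: moves to 12(W), 10(W); every one is W ⇒ L
n=19: moves to 13(W), 11(W); every one is W ⇒ L
n=20: can move to 14, which is L ⇒ W
n=21: can move to 15, which is L ⇒ W
n=22: can move to 16, which is L ⇒ W
n=23: can move to 17, which is L ⇒ W
n=24: can move to 18, which is L ⇒ W
n=25: can move to 19, which is L ⇒ W
n=26: can move to 18, which is L ⇒ W
n=27: can move to 19, which is L ⇒ W
n=28: moves to 22(W), 20(W); every one is W ⇒ L
n=29: moves to 23(W), 21(W); every one is W ⇒ L
n=30: moves to 24(W), 22(W); every one is W ⇒ L
n=31: moves to 25(W), 23(W); every one is W ⇒ L
n=32: moves to 26(W), 24(W); every one is W ⇒ L
n=33: moves to 27(W), 25(W); every one is W ⇒ L
n=34: can move to 28, which is L ⇒ W
n=35: can move to 29, which is L ⇒ W
n=36: can move to 30, which is L ⇒ W
n=37: can move to 31, which is L ⇒ W
n=38: can move to 32, which is L ⇒ W
n=39: can move to 33, which is L ⇒ W
n=40: can move to 32, which is L ⇒ W
n=41: can move to 33, which is L ⇒ W
n=42: moves to 36(W), 34(W); every one is W ⇒ L

8: W, 42: L, 12: W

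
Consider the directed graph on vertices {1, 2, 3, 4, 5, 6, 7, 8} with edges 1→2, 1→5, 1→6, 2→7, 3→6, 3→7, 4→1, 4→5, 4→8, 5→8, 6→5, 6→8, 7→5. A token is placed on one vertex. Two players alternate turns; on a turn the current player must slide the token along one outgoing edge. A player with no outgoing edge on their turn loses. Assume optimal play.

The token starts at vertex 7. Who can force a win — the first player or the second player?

The second player wins.

Compute win/loss labels from the base case upward. A position with no move is L. Any other position is W if it can reach an L in one move, else L.
Every edge goes from a vertex to one that appears earlier in the order 8, 5, 6, 7, 3, 2, 1, 4, so processing vertices in that order labels each vertex after all of its successors.
8: no outgoing edge → L
5: can move to 8, which is L ⇒ W
6: can move to 8, which is L ⇒ W
7: the only move is to 5(W), a W ⇒ L
3: can move to 7, which is L ⇒ W
2: can move to 7, which is L ⇒ W
1: moves to 2(W), 6(W), 5(W); every one is W ⇒ L
4: can move to 1, which is L ⇒ W
Every move from 7 reaches a W position, so the mover loses.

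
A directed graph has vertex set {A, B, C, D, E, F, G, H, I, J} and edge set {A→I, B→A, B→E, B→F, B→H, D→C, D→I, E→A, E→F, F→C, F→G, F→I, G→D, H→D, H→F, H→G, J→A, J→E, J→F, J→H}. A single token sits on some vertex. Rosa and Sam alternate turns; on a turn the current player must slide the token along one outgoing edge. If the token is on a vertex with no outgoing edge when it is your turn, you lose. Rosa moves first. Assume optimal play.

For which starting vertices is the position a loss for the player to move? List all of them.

C, E, G, I

Label each position W (a win for the player to move) or L (a loss). A position with no legal move is L; any other position is W exactly when some move reaches an L, and L when every move reaches a W.
Every edge goes from a vertex to one that appears earlier in the order I, C, D, A, G, F, H, E, J, B, so processing vertices in that order labels each vertex after all of its successors.
I: no outgoing edge → L
C: no outgoing edge → L
D: reaches L-position C → W
A: reaches L-position I → W
G: only reaches D(W), which is W → L
F: reaches L-position G → W
H: reaches L-position G → W
E: only reaches F(W), A(W), all W → L
J: reaches L-position E → W
B: reaches L-position E → W
The losing starting vertices are exactly the entries labelled L in this table (4 of them).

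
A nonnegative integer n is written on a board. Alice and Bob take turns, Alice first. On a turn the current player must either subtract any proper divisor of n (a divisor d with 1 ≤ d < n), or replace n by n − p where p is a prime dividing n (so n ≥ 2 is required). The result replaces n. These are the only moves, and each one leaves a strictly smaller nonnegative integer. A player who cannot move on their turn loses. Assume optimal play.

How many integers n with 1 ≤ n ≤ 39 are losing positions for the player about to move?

Work bottom-up. With no move the player to move loses. Otherwise the position is W if at least one move leads to an L position for the opponent, and L if every move leads to a W.
n=0: no move → L
n=1: no move → L
n=2: →0(L), so W
n=3: →0(L), so W
n=4: →2(W), 3(W) — all W, so L
n=5: →0(L), so W
n=6: →4(L), so W
n=7: →0(L), so W
n=8: →4(L), so W
n=9: →6(W), 8(W) — all W, so L
n=10: →9(L), so W
n=11: →0(L), so W
n=12: →9(L), so W
n=13: →0(L), so W
n=14: →7(W), 12(W), 13(W) — all W, so L
n=15: →14(L), so W
n=16: →14(L), so W
n=17: →0(L), so W
n=18: →9(L), so W
n=19: →0(L), so W
n=20: →10(W), 15(W), 16(W), 18(W), 19(W) — all W, so L
n=21: →14(L), so W
n=22: →20(L), so W
n=23: →0(L), so W
n=24: →20(L), so W
n=25: →20(L), so W
n=26: →13(W), 24(W), 25(W) — all W, so L
n=27: →26(L), so W
n=28: →14(L), so W
n=29: →0(L), so W
n=30: →20(L), so W
n=31: →0(L), so W
n=32: →16(W), 24(W), 28(W), 30(W), 31(W) — all W, so L
n=33: →32(L), so W
n=34: →32(L), so W
n=35: →28(W), 30(W), 34(W) — all W, so L
n=36: →32(L), so W
n=37: →0(L), so W
n=38: →19(W), 36(W), 37(W) — all W, so L
n=39: →26(L), so W
L entries with 1 ≤ n ≤ 39 (n=0 is outside the asked range and is not counted): n = 1, 4, 9, 14, 20, 26, 32, 35, 38; that makes 9.

9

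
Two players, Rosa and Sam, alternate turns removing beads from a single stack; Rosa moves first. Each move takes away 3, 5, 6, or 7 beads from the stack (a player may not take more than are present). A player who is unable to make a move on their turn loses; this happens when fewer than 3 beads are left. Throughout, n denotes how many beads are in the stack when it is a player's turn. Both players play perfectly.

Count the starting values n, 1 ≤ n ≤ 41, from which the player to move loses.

Build the W/L table. Terminal = L. A non-terminal position is W if it has a move to some L; otherwise it is L.
n=0: no move → L
n=1: no move → L
n=2: no move → L
n=3: W (go to 0, an L position)
n=4: W (go to 1, an L position)
n=5: W (go to 2, an L position)
n=6: W (go to 1, an L position)
n=7: W (go to 2, an L position)
n=8: W (go to 2, an L position)
n=9: W (go to 2, an L position)
n=10: L (options 7(W), 5(W), 4(W), 3(W) are all W)
n=11: L (options 8(W), 6(W), 5(W), 4(W) are all W)
n=12: L (options 9(W), 7(W), 6(W), 5(W) are all W)
n=13: W (go to 10, an L position)
n=14: W (go to 11, an L position)
n=15: W (go to 12, an L position)
n=16: W (go to 11, an L position)
n=17: W (go to 12, an L position)
n=18: W (go to 12, an L position)
n=19: W (go to 12, an L position)
n=20: L (options 17(W), 15(W), 14(W), 13(W) are all W)
n=21: L (options 18(W), 16(W), 15(W), 14(W) are all W)
n=22: L (options 19(W), 17(W), 16(W), 15(W) are all W)
n=23: W (go to 20, an L position)
n=24: W (go to 21, an L position)
n=25: W (go to 22, an L position)
n=26: W (go to 21, an L position)
n=27: W (go to 22, an L position)
n=28: W (go to 22, an L position)
n=29: W (go to 22, an L position)
n=30: L (options 27(W), 25(W), 24(W), 23(W) are all W)
n=31: L (options 28(W), 26(W), 25(W), 24(W) are all W)
n=32: L (options 29(W), 27(W), 26(W), 25(W) are all W)
n=33: W (go to 30, an L position)
n=34: W (go to 31, an L position)
n=35: W (go to 32, an L position)
n=36: W (go to 31, an L position)
n=37: W (go to 32, an L position)
n=38: W (go to 32, an L position)
n=39: W (go to 32, an L position)
n=40: L (options 37(W), 35(W), 34(W), 33(W) are all W)
n=41: L (options 38(W), 36(W), 35(W), 34(W) are all W)
L entries with 1 ≤ n ≤ 41 (n=0 is outside the asked range and is not counted): n = 1, 2, 10, 11, 12, 20, 21, 22, 30, 31, 32, 40, 41; that makes 13.

13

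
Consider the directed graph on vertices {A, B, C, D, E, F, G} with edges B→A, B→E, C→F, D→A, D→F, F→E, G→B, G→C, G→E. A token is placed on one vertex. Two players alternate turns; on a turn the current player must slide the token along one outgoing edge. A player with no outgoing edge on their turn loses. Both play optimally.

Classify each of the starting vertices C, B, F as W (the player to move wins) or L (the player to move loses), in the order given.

C: L, B: W, F: W

Work bottom-up. With no move the player to move loses. Otherwise the position is W if at least one move leads to an L position for the opponent, and L if every move leads to a W.
Every edge goes from a vertex to one that appears earlier in the order E, A, F, D, B, C, G, so processing vertices in that order labels each vertex after all of its successors.
E: no outgoing edge → L
A: no outgoing edge → L
F: can move to E, which is L ⇒ W
D: can move to A, which is L ⇒ W
B: can move to A, which is L ⇒ W
C: the only move is to F(W), a W ⇒ L
G: can move to C, which is L ⇒ W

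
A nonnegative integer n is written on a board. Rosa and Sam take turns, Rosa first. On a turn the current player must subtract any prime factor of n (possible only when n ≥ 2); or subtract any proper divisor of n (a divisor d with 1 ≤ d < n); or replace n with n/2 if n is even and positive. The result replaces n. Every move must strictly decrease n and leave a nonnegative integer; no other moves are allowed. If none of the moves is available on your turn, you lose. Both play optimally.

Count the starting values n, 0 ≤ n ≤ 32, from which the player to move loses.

8

Build the W/L table. Terminal = L. A non-terminal position is W if it has a move to some L; otherwise it is L.
n=0: no move → L
n=1: no move → L
n=2: reaches L-position 0 → W
n=3: reaches L-position 0 → W
n=4: only reaches 2(W), 3(W), all W → L
n=5: reaches L-position 0 → W
n=6: reaches L-position 4 → W
n=7: reaches L-position 0 → W
n=8: reaches L-position 4 → W
n=9: only reaches 6(W), 8(W), all W → L
n=10: reaches L-position 9 → W
n=11: reaches L-position 0 → W
n=12: reaches L-position 9 → W
n=13: reaches L-position 0 → W
n=14: only reaches 7(W), 12(W), 13(W), all W → L
n=15: reaches L-position 14 → W
n=16: reaches L-position 14 → W
n=17: reaches L-position 0 → W
n=18: reaches L-position 9 → W
n=19: reaches L-position 0 → W
n=20: only reaches 10(W), 15(W), 16(W), 18(W), 19(W), all W → L
n=21: reaches L-position 14 → W
n=22: reaches L-position 20 → W
n=23: reaches L-position 0 → W
n=24: reaches L-position 20 → W
n=25: reaches L-position 20 → W
n=26: only reaches 13(W), 24(W), 25(W), all W → L
n=27: reaches L-position 26 → W
n=28: reaches L-position 14 → W
n=29: reaches L-position 0 → W
n=30: reaches L-position 20 → W
n=31: reaches L-position 0 → W
n=32: only reaches 16(W), 24(W), 28(W), 30(W), 31(W), all W → L
L entries with 0 ≤ n ≤ 32: n = 0, 1, 4, 9, 14, 20, 26, 32; that makes 8.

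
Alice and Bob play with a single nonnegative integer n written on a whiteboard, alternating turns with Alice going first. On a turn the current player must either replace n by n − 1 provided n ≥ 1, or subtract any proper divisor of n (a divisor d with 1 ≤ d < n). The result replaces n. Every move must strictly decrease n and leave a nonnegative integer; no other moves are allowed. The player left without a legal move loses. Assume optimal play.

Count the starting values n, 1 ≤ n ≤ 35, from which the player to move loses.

Positions with no move are L. A position that does have a move is losing for the player to move precisely when every available move leads to a winning position for the opponent. Fill in the labels:
n=0: no move → L
n=1: W (go to 0, an L position)
n=2: L (sole option 1(W) is W)
n=3: W (go to 2, an L position)
n=4: W (go to 2, an L position)
n=5: L (sole option 4(W) is W)
n=6: W (go to 5, an L position)
n=7: L (sole option 6(W) is W)
n=8: W (go to 7, an L position)
n=9: L (options 6(W), 8(W) are all W)
n=10: W (go to 5, an L position)
n=11: L (sole option 10(W) is W)
n=12: W (go to 9, an L position)
n=13: L (sole option 12(W) is W)
n=14: W (go to 7, an L position)
n=15: L (options 10(W), 12(W), 14(W) are all W)
n=16: W (go to 15, an L position)
n=17: L (sole option 16(W) is W)
n=18: W (go to 9, an L position)
n=19: L (sole option 18(W) is W)
n=20: W (go to 15, an L position)
n=21: L (options 14(W), 18(W), 20(W) are all W)
n=22: W (go to 11, an L position)
n=23: L (sole option 22(W) is W)
n=24: W (go to 21, an L position)
n=25: L (options 20(W), 24(W) are all W)
n=26: W (go to 13, an L position)
n=27: L (options 18(W), 24(W), 26(W) are all W)
n=28: W (go to 21, an L position)
n=29: L (sole option 28(W) is W)
n=30: W (go to 15, an L position)
n=31: L (sole option 30(W) is W)
n=32: W (go to 31, an L position)
n=33: L (options 22(W), 30(W), 32(W) are all W)
n=34: W (go to 17, an L position)
n=35: L (options 28(W), 30(W), 34(W) are all W)
L entries with 1 ≤ n ≤ 35 (n=0 is outside the asked range and is not counted): n = 2, 5, 7, 9, 11, 13, 15, 17, 19, 21, 23, 25, 27, 29, 31, 33, 35; that makes 17.

17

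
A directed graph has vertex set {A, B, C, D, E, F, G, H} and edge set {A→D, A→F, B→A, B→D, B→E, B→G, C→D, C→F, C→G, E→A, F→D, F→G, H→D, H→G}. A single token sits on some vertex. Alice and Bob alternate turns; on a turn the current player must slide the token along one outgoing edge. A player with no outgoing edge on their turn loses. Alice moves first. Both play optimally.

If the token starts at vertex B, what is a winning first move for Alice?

Use the standard recursion: the mover loses at a terminal position; elsewhere, the mover wins exactly when some move hands the opponent an L position.
Every edge goes from a vertex to one that appears earlier in the order D, G, F, A, H, E, C, B, so processing vertices in that order labels each vertex after all of its successors.
D: no outgoing edge → L
G: no outgoing edge → L
F: W (go to G, an L position)
A: W (go to D, an L position)
H: W (go to G, an L position)
E: L (sole option A(W) is W)
C: W (go to G, an L position)
B: W (go to E, an L position)
From B, the L positions reachable in one move are: E, G, D. Any move reaching one of these is winning.

Move to E.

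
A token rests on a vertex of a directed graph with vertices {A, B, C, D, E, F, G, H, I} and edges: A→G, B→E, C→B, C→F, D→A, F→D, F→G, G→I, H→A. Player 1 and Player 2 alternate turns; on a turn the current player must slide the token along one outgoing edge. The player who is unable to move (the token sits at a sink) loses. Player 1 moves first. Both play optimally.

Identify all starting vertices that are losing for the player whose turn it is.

A, E, F, I

Positions with no move are L. A position that does have a move is losing for the player to move precisely when every available move leads to a winning position for the opponent. Fill in the labels:
Every edge goes from a vertex to one that appears earlier in the order I, E, B, G, A, H, D, F, C, so processing vertices in that order labels each vertex after all of its successors.
I: no outgoing edge → L
E: no outgoing edge → L
B: W (go to E, an L position)
G: W (go to I, an L position)
A: L (sole option G(W) is W)
H: W (go to A, an L position)
D: W (go to A, an L position)
F: L (options D(W), G(W) are all W)
C: W (go to F, an L position)
The losing starting vertices are exactly the entries labelled L in this table (4 of them).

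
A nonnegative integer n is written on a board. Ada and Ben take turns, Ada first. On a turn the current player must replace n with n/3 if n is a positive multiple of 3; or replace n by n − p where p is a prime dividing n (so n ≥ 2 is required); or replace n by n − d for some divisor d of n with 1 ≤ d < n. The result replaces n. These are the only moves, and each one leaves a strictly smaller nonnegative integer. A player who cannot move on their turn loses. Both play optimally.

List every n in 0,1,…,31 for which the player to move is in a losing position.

0, 1, 4, 9, 14, 20, 26

Build the W/L table. Terminal = L. A non-terminal position is W if it has a move to some L; otherwise it is L.
n=0: no move → L
n=1: no move → L
n=2: reaches L-position 0 → W
n=3: reaches L-position 0 → W
n=4: only reaches 2(W), 3(W), all W → L
n=5: reaches L-position 0 → W
n=6: reaches L-position 4 → W
n=7: reaches L-position 0 → W
n=8: reaches L-position 4 → W
n=9: only reaches 3(W), 6(W), 8(W), all W → L
n=10: reaches L-position 9 → W
n=11: reaches L-position 0 → W
n=12: reaches L-position 4 → W
n=13: reaches L-position 0 → W
n=14: only reaches 7(W), 12(W), 13(W), all W → L
n=15: reaches L-position 14 → W
n=16: reaches L-position 14 → W
n=17: reaches L-position 0 → W
n=18: reaches L-position 9 → W
n=19: reaches L-position 0 → W
n=20: only reaches 10(W), 15(W), 16(W), 18(W), 19(W), all W → L
n=21: reaches L-position 14 → W
n=22: reaches L-position 20 → W
n=23: reaches L-position 0 → W
n=24: reaches L-position 20 → W
n=25: reaches L-position 20 → W
n=26: only reaches 13(W), 24(W), 25(W), all W → L
n=27: reaches L-position 9 → W
n=28: reaches L-position 14 → W
n=29: reaches L-position 0 → W
n=30: reaches L-position 20 → W
n=31: reaches L-position 0 → W
Reading off the rows marked L gives the requested list; there are 7 such values of n.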